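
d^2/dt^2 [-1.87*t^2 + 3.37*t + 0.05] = -3.74000000000000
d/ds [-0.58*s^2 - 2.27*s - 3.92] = -1.16*s - 2.27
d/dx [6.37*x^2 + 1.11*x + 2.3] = 12.74*x + 1.11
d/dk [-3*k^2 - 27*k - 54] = -6*k - 27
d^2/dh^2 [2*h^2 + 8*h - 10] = 4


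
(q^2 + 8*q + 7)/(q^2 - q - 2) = (q + 7)/(q - 2)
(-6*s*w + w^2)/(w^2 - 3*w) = (-6*s + w)/(w - 3)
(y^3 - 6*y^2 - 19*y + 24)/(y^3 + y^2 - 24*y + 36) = (y^3 - 6*y^2 - 19*y + 24)/(y^3 + y^2 - 24*y + 36)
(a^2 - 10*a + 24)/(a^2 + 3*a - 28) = (a - 6)/(a + 7)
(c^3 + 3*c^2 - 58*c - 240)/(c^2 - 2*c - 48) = c + 5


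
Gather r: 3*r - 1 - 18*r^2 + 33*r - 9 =-18*r^2 + 36*r - 10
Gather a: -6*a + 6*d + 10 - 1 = -6*a + 6*d + 9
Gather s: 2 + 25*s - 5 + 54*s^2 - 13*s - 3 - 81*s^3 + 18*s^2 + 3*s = -81*s^3 + 72*s^2 + 15*s - 6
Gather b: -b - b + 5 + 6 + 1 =12 - 2*b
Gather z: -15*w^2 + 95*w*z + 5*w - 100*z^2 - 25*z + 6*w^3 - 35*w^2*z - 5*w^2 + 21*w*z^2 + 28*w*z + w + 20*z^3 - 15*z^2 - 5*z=6*w^3 - 20*w^2 + 6*w + 20*z^3 + z^2*(21*w - 115) + z*(-35*w^2 + 123*w - 30)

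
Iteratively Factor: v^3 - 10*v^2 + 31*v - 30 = (v - 3)*(v^2 - 7*v + 10) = (v - 5)*(v - 3)*(v - 2)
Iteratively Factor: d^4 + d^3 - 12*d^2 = (d - 3)*(d^3 + 4*d^2) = (d - 3)*(d + 4)*(d^2) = d*(d - 3)*(d + 4)*(d)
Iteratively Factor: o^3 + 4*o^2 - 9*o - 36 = (o + 4)*(o^2 - 9) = (o - 3)*(o + 4)*(o + 3)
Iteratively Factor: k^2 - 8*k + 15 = (k - 3)*(k - 5)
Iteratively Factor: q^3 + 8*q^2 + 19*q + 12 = (q + 4)*(q^2 + 4*q + 3) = (q + 1)*(q + 4)*(q + 3)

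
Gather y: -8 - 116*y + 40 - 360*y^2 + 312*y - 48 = -360*y^2 + 196*y - 16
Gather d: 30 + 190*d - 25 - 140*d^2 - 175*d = -140*d^2 + 15*d + 5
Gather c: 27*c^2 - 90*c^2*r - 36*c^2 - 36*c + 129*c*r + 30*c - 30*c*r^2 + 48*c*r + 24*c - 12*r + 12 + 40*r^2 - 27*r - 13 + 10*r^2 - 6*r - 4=c^2*(-90*r - 9) + c*(-30*r^2 + 177*r + 18) + 50*r^2 - 45*r - 5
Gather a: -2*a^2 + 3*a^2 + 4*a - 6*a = a^2 - 2*a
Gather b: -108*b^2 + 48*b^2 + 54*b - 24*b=-60*b^2 + 30*b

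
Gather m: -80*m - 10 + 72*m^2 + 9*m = 72*m^2 - 71*m - 10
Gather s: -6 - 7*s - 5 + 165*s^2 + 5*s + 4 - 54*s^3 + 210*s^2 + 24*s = -54*s^3 + 375*s^2 + 22*s - 7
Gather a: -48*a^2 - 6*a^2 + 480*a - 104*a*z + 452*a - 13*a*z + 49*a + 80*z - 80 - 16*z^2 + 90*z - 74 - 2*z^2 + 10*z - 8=-54*a^2 + a*(981 - 117*z) - 18*z^2 + 180*z - 162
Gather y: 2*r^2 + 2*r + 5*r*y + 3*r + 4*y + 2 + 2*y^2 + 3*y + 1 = 2*r^2 + 5*r + 2*y^2 + y*(5*r + 7) + 3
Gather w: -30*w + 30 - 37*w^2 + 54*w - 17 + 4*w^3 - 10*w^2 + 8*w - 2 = 4*w^3 - 47*w^2 + 32*w + 11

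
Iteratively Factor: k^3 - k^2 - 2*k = (k + 1)*(k^2 - 2*k) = k*(k + 1)*(k - 2)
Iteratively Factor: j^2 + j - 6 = (j - 2)*(j + 3)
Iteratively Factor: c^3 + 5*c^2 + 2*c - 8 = (c + 4)*(c^2 + c - 2) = (c - 1)*(c + 4)*(c + 2)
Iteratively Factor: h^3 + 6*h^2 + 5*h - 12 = (h - 1)*(h^2 + 7*h + 12) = (h - 1)*(h + 3)*(h + 4)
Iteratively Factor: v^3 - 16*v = (v - 4)*(v^2 + 4*v) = v*(v - 4)*(v + 4)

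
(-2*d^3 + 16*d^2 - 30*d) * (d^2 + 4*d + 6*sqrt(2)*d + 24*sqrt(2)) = -2*d^5 - 12*sqrt(2)*d^4 + 8*d^4 + 34*d^3 + 48*sqrt(2)*d^3 - 120*d^2 + 204*sqrt(2)*d^2 - 720*sqrt(2)*d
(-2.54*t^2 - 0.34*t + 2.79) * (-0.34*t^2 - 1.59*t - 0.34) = 0.8636*t^4 + 4.1542*t^3 + 0.4556*t^2 - 4.3205*t - 0.9486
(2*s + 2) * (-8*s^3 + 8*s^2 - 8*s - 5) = -16*s^4 - 26*s - 10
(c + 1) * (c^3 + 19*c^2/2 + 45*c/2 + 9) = c^4 + 21*c^3/2 + 32*c^2 + 63*c/2 + 9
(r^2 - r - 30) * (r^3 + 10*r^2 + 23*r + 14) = r^5 + 9*r^4 - 17*r^3 - 309*r^2 - 704*r - 420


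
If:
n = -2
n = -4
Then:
No Solution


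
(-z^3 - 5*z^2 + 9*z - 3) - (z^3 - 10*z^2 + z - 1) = -2*z^3 + 5*z^2 + 8*z - 2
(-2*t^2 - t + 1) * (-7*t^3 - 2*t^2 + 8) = 14*t^5 + 11*t^4 - 5*t^3 - 18*t^2 - 8*t + 8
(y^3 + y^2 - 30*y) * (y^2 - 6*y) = y^5 - 5*y^4 - 36*y^3 + 180*y^2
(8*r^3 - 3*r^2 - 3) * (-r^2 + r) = -8*r^5 + 11*r^4 - 3*r^3 + 3*r^2 - 3*r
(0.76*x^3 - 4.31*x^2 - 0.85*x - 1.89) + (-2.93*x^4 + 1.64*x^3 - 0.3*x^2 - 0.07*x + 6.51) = -2.93*x^4 + 2.4*x^3 - 4.61*x^2 - 0.92*x + 4.62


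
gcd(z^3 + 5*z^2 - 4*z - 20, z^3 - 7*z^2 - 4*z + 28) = z^2 - 4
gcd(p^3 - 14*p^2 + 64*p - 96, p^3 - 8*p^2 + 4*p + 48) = p^2 - 10*p + 24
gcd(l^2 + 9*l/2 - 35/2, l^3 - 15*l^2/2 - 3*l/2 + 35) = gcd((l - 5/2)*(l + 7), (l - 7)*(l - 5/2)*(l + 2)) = l - 5/2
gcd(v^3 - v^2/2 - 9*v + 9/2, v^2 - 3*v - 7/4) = 1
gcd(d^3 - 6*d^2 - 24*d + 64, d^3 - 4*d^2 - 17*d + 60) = d + 4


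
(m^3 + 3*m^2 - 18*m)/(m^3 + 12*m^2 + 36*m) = (m - 3)/(m + 6)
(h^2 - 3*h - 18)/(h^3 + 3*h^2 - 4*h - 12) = (h - 6)/(h^2 - 4)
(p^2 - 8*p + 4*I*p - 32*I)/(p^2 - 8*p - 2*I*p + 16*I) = (p + 4*I)/(p - 2*I)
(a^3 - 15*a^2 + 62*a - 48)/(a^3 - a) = (a^2 - 14*a + 48)/(a*(a + 1))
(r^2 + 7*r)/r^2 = (r + 7)/r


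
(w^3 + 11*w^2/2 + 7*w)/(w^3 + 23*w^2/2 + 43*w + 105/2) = w*(w + 2)/(w^2 + 8*w + 15)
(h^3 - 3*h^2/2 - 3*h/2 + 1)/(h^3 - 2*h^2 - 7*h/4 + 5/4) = 2*(h - 2)/(2*h - 5)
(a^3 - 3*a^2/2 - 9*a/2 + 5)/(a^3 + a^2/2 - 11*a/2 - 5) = (a - 1)/(a + 1)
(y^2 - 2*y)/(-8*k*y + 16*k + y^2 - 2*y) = y/(-8*k + y)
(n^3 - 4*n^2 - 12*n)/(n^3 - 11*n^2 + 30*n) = (n + 2)/(n - 5)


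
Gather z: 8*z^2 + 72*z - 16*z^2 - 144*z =-8*z^2 - 72*z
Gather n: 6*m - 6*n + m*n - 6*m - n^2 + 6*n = m*n - n^2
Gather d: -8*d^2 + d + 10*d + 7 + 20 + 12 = -8*d^2 + 11*d + 39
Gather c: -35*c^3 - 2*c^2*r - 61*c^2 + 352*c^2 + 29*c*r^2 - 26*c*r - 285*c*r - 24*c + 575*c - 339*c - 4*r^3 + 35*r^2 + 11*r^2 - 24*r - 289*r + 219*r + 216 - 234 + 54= -35*c^3 + c^2*(291 - 2*r) + c*(29*r^2 - 311*r + 212) - 4*r^3 + 46*r^2 - 94*r + 36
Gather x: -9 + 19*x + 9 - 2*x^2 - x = -2*x^2 + 18*x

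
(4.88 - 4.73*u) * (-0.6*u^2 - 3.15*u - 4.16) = 2.838*u^3 + 11.9715*u^2 + 4.3048*u - 20.3008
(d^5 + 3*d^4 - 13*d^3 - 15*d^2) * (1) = d^5 + 3*d^4 - 13*d^3 - 15*d^2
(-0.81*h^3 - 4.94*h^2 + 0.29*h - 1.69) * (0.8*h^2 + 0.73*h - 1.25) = -0.648*h^5 - 4.5433*h^4 - 2.3617*h^3 + 5.0347*h^2 - 1.5962*h + 2.1125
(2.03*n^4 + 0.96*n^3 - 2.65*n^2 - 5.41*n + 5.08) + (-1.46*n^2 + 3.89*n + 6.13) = 2.03*n^4 + 0.96*n^3 - 4.11*n^2 - 1.52*n + 11.21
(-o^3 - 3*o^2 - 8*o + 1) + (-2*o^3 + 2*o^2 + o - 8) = -3*o^3 - o^2 - 7*o - 7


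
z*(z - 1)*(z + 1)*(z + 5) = z^4 + 5*z^3 - z^2 - 5*z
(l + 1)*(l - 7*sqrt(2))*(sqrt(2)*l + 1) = sqrt(2)*l^3 - 13*l^2 + sqrt(2)*l^2 - 13*l - 7*sqrt(2)*l - 7*sqrt(2)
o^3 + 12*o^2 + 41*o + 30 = (o + 1)*(o + 5)*(o + 6)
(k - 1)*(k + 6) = k^2 + 5*k - 6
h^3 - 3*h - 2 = (h - 2)*(h + 1)^2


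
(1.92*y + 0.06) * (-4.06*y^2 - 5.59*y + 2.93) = -7.7952*y^3 - 10.9764*y^2 + 5.2902*y + 0.1758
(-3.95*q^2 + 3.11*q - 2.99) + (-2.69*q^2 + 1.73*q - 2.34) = -6.64*q^2 + 4.84*q - 5.33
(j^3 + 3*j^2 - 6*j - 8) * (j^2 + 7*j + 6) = j^5 + 10*j^4 + 21*j^3 - 32*j^2 - 92*j - 48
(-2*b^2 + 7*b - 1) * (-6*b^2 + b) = 12*b^4 - 44*b^3 + 13*b^2 - b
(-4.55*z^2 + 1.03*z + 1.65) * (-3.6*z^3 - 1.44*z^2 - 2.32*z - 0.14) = 16.38*z^5 + 2.844*z^4 + 3.1328*z^3 - 4.1286*z^2 - 3.9722*z - 0.231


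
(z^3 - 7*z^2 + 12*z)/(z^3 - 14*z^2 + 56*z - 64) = z*(z - 3)/(z^2 - 10*z + 16)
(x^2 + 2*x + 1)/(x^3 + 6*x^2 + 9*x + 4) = 1/(x + 4)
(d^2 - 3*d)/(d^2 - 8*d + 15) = d/(d - 5)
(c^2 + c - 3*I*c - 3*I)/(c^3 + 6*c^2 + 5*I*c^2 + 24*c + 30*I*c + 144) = (c + 1)/(c^2 + c*(6 + 8*I) + 48*I)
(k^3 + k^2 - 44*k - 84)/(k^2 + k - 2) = (k^2 - k - 42)/(k - 1)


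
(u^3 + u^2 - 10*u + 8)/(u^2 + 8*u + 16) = (u^2 - 3*u + 2)/(u + 4)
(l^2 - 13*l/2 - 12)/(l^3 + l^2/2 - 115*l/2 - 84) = 1/(l + 7)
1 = 1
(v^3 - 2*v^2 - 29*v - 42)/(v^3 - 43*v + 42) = (v^3 - 2*v^2 - 29*v - 42)/(v^3 - 43*v + 42)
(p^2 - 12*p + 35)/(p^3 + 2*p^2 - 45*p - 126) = (p - 5)/(p^2 + 9*p + 18)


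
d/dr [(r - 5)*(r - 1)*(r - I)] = 3*r^2 - 2*r*(6 + I) + 5 + 6*I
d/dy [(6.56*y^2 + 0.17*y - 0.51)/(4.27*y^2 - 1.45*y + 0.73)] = (-10.2379*y^2 + 13.933*y - 0.6154)/(18.2329*y^4 - 12.383*y^3 + 8.3367*y^2 - 2.117*y + 0.5329)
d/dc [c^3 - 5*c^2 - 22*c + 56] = 3*c^2 - 10*c - 22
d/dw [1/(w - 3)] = -1/(w - 3)^2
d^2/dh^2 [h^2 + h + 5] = 2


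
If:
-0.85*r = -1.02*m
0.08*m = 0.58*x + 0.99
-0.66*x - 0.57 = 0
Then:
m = 6.11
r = 7.34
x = -0.86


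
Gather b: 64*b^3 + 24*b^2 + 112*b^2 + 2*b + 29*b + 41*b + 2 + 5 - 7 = 64*b^3 + 136*b^2 + 72*b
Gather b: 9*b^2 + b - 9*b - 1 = 9*b^2 - 8*b - 1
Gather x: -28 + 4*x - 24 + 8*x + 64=12*x + 12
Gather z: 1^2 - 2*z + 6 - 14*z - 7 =-16*z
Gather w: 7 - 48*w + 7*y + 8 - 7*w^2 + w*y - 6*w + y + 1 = -7*w^2 + w*(y - 54) + 8*y + 16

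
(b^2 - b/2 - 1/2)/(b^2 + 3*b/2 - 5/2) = (2*b + 1)/(2*b + 5)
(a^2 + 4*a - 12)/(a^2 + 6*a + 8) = (a^2 + 4*a - 12)/(a^2 + 6*a + 8)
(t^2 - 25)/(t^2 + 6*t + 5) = (t - 5)/(t + 1)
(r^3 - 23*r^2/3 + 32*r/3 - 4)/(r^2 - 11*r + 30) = (3*r^2 - 5*r + 2)/(3*(r - 5))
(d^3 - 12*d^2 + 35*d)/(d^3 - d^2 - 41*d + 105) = d*(d - 7)/(d^2 + 4*d - 21)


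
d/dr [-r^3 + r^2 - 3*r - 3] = -3*r^2 + 2*r - 3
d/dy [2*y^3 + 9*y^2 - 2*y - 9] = 6*y^2 + 18*y - 2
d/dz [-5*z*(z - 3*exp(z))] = 15*z*exp(z) - 10*z + 15*exp(z)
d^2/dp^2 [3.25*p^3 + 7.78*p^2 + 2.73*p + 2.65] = 19.5*p + 15.56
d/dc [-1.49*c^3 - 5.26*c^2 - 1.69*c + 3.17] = -4.47*c^2 - 10.52*c - 1.69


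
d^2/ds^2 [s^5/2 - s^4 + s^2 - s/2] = 10*s^3 - 12*s^2 + 2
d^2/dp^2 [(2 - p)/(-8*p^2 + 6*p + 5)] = 4*((11 - 12*p)*(-8*p^2 + 6*p + 5) - 2*(p - 2)*(8*p - 3)^2)/(-8*p^2 + 6*p + 5)^3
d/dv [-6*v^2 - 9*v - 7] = -12*v - 9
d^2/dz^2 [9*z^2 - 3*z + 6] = 18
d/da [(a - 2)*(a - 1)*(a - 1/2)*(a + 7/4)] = 4*a^3 - 21*a^2/4 - 21*a/4 + 41/8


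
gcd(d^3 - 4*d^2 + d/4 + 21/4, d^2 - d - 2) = d + 1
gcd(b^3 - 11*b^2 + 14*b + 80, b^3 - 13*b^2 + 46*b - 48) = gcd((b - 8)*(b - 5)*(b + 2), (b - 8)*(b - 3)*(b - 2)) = b - 8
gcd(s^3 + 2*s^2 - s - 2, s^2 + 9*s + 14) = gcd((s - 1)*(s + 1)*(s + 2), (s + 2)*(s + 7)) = s + 2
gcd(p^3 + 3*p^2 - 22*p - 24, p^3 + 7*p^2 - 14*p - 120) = p^2 + 2*p - 24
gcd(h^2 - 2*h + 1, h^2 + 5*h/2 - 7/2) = h - 1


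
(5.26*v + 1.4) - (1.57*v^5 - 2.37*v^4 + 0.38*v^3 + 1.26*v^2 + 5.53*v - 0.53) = -1.57*v^5 + 2.37*v^4 - 0.38*v^3 - 1.26*v^2 - 0.27*v + 1.93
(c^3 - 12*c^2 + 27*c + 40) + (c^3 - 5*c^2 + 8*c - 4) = 2*c^3 - 17*c^2 + 35*c + 36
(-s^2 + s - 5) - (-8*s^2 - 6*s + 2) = 7*s^2 + 7*s - 7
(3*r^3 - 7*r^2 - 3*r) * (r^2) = 3*r^5 - 7*r^4 - 3*r^3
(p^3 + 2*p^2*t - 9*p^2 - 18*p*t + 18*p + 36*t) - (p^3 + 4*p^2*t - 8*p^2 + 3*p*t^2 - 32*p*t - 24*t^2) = -2*p^2*t - p^2 - 3*p*t^2 + 14*p*t + 18*p + 24*t^2 + 36*t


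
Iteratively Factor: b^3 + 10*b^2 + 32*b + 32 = (b + 2)*(b^2 + 8*b + 16) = (b + 2)*(b + 4)*(b + 4)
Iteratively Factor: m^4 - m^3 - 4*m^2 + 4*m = (m - 2)*(m^3 + m^2 - 2*m) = m*(m - 2)*(m^2 + m - 2) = m*(m - 2)*(m - 1)*(m + 2)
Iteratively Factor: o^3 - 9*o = (o - 3)*(o^2 + 3*o) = o*(o - 3)*(o + 3)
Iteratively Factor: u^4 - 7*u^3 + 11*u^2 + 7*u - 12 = (u - 1)*(u^3 - 6*u^2 + 5*u + 12) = (u - 4)*(u - 1)*(u^2 - 2*u - 3) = (u - 4)*(u - 3)*(u - 1)*(u + 1)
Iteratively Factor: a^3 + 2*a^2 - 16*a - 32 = (a + 4)*(a^2 - 2*a - 8) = (a + 2)*(a + 4)*(a - 4)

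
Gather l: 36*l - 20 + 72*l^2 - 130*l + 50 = 72*l^2 - 94*l + 30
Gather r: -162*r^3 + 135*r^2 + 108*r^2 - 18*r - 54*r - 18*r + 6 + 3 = -162*r^3 + 243*r^2 - 90*r + 9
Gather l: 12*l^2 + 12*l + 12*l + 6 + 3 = 12*l^2 + 24*l + 9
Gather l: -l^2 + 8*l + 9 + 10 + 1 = -l^2 + 8*l + 20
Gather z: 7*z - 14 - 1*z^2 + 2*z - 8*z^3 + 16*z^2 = -8*z^3 + 15*z^2 + 9*z - 14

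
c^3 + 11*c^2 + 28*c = c*(c + 4)*(c + 7)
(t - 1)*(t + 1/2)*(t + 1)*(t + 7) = t^4 + 15*t^3/2 + 5*t^2/2 - 15*t/2 - 7/2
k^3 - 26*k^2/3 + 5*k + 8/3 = (k - 8)*(k - 1)*(k + 1/3)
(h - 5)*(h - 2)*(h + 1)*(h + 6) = h^4 - 33*h^2 + 28*h + 60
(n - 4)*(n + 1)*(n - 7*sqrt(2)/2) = n^3 - 7*sqrt(2)*n^2/2 - 3*n^2 - 4*n + 21*sqrt(2)*n/2 + 14*sqrt(2)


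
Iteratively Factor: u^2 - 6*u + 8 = (u - 2)*(u - 4)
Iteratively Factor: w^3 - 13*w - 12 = (w + 1)*(w^2 - w - 12) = (w - 4)*(w + 1)*(w + 3)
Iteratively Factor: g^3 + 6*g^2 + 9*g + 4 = (g + 1)*(g^2 + 5*g + 4) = (g + 1)^2*(g + 4)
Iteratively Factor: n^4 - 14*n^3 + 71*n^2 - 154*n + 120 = (n - 5)*(n^3 - 9*n^2 + 26*n - 24) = (n - 5)*(n - 2)*(n^2 - 7*n + 12) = (n - 5)*(n - 3)*(n - 2)*(n - 4)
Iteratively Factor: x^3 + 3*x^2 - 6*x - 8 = (x - 2)*(x^2 + 5*x + 4) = (x - 2)*(x + 1)*(x + 4)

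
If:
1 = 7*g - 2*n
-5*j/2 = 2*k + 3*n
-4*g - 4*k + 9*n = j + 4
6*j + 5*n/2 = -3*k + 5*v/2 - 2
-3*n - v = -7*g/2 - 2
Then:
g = 23/537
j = 1265/537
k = -5197/2148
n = -188/537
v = 3437/1074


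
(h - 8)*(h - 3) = h^2 - 11*h + 24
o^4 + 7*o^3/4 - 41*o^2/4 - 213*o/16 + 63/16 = (o - 3)*(o - 1/4)*(o + 3/2)*(o + 7/2)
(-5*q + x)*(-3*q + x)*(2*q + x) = 30*q^3 - q^2*x - 6*q*x^2 + x^3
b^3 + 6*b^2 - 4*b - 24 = (b - 2)*(b + 2)*(b + 6)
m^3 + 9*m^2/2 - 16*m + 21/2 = (m - 3/2)*(m - 1)*(m + 7)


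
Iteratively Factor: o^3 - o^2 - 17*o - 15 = (o + 3)*(o^2 - 4*o - 5) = (o + 1)*(o + 3)*(o - 5)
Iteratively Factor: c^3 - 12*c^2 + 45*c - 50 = (c - 5)*(c^2 - 7*c + 10) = (c - 5)^2*(c - 2)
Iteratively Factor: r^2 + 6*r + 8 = (r + 4)*(r + 2)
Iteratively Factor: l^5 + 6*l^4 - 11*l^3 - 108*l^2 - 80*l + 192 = (l + 4)*(l^4 + 2*l^3 - 19*l^2 - 32*l + 48) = (l + 4)^2*(l^3 - 2*l^2 - 11*l + 12) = (l - 4)*(l + 4)^2*(l^2 + 2*l - 3) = (l - 4)*(l - 1)*(l + 4)^2*(l + 3)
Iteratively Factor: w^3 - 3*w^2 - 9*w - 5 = (w + 1)*(w^2 - 4*w - 5) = (w - 5)*(w + 1)*(w + 1)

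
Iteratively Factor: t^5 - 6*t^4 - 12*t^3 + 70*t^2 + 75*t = (t - 5)*(t^4 - t^3 - 17*t^2 - 15*t) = t*(t - 5)*(t^3 - t^2 - 17*t - 15) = t*(t - 5)*(t + 1)*(t^2 - 2*t - 15) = t*(t - 5)^2*(t + 1)*(t + 3)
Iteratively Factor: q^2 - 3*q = (q - 3)*(q)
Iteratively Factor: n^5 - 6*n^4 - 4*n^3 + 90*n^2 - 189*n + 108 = (n - 3)*(n^4 - 3*n^3 - 13*n^2 + 51*n - 36) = (n - 3)*(n + 4)*(n^3 - 7*n^2 + 15*n - 9) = (n - 3)^2*(n + 4)*(n^2 - 4*n + 3) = (n - 3)^3*(n + 4)*(n - 1)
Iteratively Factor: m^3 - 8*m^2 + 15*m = (m - 5)*(m^2 - 3*m) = m*(m - 5)*(m - 3)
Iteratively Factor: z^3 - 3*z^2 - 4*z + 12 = (z - 2)*(z^2 - z - 6) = (z - 3)*(z - 2)*(z + 2)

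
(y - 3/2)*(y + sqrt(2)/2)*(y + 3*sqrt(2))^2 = y^4 - 3*y^3/2 + 13*sqrt(2)*y^3/2 - 39*sqrt(2)*y^2/4 + 24*y^2 - 36*y + 9*sqrt(2)*y - 27*sqrt(2)/2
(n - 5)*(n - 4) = n^2 - 9*n + 20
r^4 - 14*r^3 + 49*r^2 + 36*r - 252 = (r - 7)*(r - 6)*(r - 3)*(r + 2)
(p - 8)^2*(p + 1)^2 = p^4 - 14*p^3 + 33*p^2 + 112*p + 64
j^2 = j^2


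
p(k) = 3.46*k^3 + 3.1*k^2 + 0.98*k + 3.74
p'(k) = 10.38*k^2 + 6.2*k + 0.98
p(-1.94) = -11.76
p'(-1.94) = 28.02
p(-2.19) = -19.88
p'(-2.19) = 37.19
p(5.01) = 521.56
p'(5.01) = 292.58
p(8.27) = 2180.87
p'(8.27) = 762.17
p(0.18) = 4.04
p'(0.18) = 2.43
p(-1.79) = -7.93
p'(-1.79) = 23.14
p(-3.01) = -65.48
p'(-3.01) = 76.36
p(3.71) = 226.73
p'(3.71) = 166.85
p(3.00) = 128.00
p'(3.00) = 113.00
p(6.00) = 868.58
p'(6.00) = 411.86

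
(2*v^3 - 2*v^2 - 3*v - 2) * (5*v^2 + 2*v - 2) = 10*v^5 - 6*v^4 - 23*v^3 - 12*v^2 + 2*v + 4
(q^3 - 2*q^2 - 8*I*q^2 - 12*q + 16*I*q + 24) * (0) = 0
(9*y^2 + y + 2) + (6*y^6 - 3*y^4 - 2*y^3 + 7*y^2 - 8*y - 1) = 6*y^6 - 3*y^4 - 2*y^3 + 16*y^2 - 7*y + 1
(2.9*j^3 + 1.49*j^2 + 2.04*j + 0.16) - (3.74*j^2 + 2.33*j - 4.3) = 2.9*j^3 - 2.25*j^2 - 0.29*j + 4.46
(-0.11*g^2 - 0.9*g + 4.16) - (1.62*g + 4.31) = -0.11*g^2 - 2.52*g - 0.149999999999999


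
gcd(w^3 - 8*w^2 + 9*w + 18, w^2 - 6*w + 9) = w - 3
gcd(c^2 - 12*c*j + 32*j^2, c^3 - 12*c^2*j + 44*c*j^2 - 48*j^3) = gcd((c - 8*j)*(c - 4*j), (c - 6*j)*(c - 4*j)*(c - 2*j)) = c - 4*j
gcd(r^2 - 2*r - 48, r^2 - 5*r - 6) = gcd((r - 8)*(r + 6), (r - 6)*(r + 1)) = 1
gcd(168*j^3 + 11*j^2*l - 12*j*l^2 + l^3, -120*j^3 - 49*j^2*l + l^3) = 24*j^2 + 5*j*l - l^2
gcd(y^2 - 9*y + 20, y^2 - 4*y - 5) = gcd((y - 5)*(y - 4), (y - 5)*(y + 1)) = y - 5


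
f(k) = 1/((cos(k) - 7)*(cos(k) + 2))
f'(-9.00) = 0.04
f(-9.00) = -0.12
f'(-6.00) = 0.00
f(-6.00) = -0.06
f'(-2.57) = 0.04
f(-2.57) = -0.11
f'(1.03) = -0.01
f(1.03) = -0.06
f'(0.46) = -0.00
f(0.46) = -0.06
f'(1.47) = -0.02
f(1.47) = -0.07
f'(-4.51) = -0.03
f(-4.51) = -0.08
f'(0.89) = -0.01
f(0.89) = -0.06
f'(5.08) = 0.02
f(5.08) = -0.06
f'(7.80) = -0.02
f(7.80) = -0.07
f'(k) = sin(k)/((cos(k) - 7)*(cos(k) + 2)^2) + sin(k)/((cos(k) - 7)^2*(cos(k) + 2))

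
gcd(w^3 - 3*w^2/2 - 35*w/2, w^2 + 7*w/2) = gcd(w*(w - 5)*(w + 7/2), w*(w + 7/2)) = w^2 + 7*w/2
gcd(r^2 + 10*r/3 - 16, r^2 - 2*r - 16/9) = r - 8/3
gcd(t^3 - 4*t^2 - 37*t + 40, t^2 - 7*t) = 1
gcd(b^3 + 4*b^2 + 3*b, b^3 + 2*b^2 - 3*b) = b^2 + 3*b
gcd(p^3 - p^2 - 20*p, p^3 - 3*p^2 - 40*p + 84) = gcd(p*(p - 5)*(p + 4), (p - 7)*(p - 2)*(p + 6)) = 1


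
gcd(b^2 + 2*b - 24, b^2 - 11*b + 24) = 1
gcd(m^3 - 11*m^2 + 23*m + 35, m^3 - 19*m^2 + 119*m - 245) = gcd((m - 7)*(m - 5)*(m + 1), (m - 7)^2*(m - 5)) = m^2 - 12*m + 35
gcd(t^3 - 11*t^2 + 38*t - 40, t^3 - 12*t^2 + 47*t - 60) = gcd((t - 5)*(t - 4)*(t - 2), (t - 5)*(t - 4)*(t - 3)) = t^2 - 9*t + 20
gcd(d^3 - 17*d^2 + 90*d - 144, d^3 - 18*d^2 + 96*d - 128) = d - 8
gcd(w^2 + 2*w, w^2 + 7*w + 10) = w + 2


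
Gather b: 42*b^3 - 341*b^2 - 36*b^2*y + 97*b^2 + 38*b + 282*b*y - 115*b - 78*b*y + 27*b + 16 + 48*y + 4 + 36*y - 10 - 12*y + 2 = 42*b^3 + b^2*(-36*y - 244) + b*(204*y - 50) + 72*y + 12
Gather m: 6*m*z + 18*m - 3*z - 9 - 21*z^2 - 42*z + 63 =m*(6*z + 18) - 21*z^2 - 45*z + 54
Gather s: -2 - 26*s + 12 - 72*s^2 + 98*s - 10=-72*s^2 + 72*s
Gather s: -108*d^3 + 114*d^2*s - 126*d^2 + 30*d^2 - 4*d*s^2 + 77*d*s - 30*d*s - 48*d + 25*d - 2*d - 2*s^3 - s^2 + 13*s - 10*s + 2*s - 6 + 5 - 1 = -108*d^3 - 96*d^2 - 25*d - 2*s^3 + s^2*(-4*d - 1) + s*(114*d^2 + 47*d + 5) - 2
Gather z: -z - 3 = -z - 3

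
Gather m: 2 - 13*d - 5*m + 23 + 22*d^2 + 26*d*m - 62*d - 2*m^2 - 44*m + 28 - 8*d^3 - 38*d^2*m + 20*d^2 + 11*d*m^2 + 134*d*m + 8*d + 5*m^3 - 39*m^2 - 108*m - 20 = -8*d^3 + 42*d^2 - 67*d + 5*m^3 + m^2*(11*d - 41) + m*(-38*d^2 + 160*d - 157) + 33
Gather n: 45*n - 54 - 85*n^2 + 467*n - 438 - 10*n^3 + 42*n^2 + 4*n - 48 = -10*n^3 - 43*n^2 + 516*n - 540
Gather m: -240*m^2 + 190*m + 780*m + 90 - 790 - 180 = -240*m^2 + 970*m - 880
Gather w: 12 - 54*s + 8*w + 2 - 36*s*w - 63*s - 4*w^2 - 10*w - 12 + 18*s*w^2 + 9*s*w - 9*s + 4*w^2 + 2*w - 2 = 18*s*w^2 - 27*s*w - 126*s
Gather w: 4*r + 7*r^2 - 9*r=7*r^2 - 5*r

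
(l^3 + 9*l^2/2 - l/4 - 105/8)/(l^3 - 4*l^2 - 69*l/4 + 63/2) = (l + 5/2)/(l - 6)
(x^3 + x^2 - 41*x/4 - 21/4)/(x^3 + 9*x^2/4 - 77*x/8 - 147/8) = 2*(2*x + 1)/(4*x + 7)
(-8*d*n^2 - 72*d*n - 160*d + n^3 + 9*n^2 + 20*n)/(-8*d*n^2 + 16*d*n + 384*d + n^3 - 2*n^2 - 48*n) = (n^2 + 9*n + 20)/(n^2 - 2*n - 48)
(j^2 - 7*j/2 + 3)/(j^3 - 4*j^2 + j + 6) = (j - 3/2)/(j^2 - 2*j - 3)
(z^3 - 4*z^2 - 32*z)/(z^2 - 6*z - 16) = z*(z + 4)/(z + 2)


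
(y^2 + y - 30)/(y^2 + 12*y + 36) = (y - 5)/(y + 6)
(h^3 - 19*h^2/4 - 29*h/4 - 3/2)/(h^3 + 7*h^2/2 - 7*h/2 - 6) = (4*h^2 - 23*h - 6)/(2*(2*h^2 + 5*h - 12))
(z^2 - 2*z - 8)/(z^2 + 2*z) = (z - 4)/z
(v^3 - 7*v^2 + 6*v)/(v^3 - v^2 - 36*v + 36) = v/(v + 6)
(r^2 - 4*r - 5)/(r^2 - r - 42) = (-r^2 + 4*r + 5)/(-r^2 + r + 42)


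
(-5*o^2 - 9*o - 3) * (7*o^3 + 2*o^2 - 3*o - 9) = -35*o^5 - 73*o^4 - 24*o^3 + 66*o^2 + 90*o + 27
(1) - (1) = 0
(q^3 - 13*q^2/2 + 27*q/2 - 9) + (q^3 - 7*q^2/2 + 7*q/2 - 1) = 2*q^3 - 10*q^2 + 17*q - 10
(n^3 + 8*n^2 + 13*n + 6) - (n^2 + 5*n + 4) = n^3 + 7*n^2 + 8*n + 2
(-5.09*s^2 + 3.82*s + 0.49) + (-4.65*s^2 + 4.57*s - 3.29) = -9.74*s^2 + 8.39*s - 2.8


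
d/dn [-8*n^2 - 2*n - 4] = -16*n - 2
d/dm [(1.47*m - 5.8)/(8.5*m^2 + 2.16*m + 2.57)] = (-12.495*m^2 + 98.6*m + 16.3059)/(72.25*m^4 + 36.72*m^3 + 48.3556*m^2 + 11.1024*m + 6.6049)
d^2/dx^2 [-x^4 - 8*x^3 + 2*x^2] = -12*x^2 - 48*x + 4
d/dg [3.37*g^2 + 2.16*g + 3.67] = 6.74*g + 2.16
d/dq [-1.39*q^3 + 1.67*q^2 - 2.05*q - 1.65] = -4.17*q^2 + 3.34*q - 2.05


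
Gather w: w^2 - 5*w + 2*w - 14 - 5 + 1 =w^2 - 3*w - 18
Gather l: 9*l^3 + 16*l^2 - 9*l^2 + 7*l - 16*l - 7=9*l^3 + 7*l^2 - 9*l - 7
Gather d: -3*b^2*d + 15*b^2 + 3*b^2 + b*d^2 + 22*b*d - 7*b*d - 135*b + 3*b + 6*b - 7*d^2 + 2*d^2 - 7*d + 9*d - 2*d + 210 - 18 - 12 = 18*b^2 - 126*b + d^2*(b - 5) + d*(-3*b^2 + 15*b) + 180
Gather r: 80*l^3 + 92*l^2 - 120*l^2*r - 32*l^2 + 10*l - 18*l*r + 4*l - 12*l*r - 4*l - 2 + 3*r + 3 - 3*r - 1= 80*l^3 + 60*l^2 + 10*l + r*(-120*l^2 - 30*l)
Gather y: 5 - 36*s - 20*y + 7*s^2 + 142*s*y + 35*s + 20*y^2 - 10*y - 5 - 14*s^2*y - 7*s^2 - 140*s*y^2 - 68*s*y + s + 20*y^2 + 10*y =y^2*(40 - 140*s) + y*(-14*s^2 + 74*s - 20)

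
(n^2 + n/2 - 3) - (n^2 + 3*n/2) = -n - 3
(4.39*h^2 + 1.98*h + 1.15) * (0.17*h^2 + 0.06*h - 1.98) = 0.7463*h^4 + 0.6*h^3 - 8.3779*h^2 - 3.8514*h - 2.277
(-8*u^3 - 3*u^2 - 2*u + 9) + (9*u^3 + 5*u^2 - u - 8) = u^3 + 2*u^2 - 3*u + 1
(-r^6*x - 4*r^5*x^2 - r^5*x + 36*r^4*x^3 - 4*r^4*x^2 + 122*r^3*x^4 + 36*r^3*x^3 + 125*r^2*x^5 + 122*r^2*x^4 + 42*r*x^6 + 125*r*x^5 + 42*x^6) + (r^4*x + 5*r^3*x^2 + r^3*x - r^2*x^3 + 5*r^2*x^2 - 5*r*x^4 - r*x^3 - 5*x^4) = -r^6*x - 4*r^5*x^2 - r^5*x + 36*r^4*x^3 - 4*r^4*x^2 + r^4*x + 122*r^3*x^4 + 36*r^3*x^3 + 5*r^3*x^2 + r^3*x + 125*r^2*x^5 + 122*r^2*x^4 - r^2*x^3 + 5*r^2*x^2 + 42*r*x^6 + 125*r*x^5 - 5*r*x^4 - r*x^3 + 42*x^6 - 5*x^4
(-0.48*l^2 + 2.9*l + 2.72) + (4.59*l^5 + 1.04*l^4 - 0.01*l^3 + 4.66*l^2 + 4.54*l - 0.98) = 4.59*l^5 + 1.04*l^4 - 0.01*l^3 + 4.18*l^2 + 7.44*l + 1.74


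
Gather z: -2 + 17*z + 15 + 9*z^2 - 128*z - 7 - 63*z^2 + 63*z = -54*z^2 - 48*z + 6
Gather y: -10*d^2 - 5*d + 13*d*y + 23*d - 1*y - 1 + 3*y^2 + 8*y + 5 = -10*d^2 + 18*d + 3*y^2 + y*(13*d + 7) + 4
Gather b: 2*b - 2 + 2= 2*b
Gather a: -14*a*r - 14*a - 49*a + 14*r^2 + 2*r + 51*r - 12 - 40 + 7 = a*(-14*r - 63) + 14*r^2 + 53*r - 45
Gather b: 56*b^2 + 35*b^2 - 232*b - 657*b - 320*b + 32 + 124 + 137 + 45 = 91*b^2 - 1209*b + 338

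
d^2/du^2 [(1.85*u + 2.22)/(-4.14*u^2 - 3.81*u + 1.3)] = (-(1.85*u + 2.22)*(8.28*u + 3.81)*(16.56*u + 7.62) + (45.954*u + 32.4786)*(4.14*u^2 + 3.81*u - 1.3))/(4.14*u^2 + 3.81*u - 1.3)^3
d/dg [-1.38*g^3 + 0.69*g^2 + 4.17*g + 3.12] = -4.14*g^2 + 1.38*g + 4.17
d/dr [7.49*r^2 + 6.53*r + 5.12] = 14.98*r + 6.53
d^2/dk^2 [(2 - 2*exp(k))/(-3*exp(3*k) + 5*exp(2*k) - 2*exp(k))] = 4*(18*exp(2*k) - 9*exp(k) + 2)*exp(-k)/(27*exp(3*k) - 54*exp(2*k) + 36*exp(k) - 8)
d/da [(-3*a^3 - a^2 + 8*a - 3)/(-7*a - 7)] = (6*a^3 + 10*a^2 + 2*a - 11)/(7*(a^2 + 2*a + 1))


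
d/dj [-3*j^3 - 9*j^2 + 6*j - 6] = -9*j^2 - 18*j + 6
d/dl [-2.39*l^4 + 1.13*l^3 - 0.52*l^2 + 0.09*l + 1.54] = -9.56*l^3 + 3.39*l^2 - 1.04*l + 0.09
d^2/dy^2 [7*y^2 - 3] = 14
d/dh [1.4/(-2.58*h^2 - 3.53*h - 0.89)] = (7.224*h + 4.942)/(2.58*h^2 + 3.53*h + 0.89)^2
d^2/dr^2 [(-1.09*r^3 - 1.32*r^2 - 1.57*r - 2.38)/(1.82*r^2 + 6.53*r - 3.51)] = (7.105427357601e-15*r^5 + 5.6843418860808e-14*r^4 - 85.90903*r^3 + 52.003146*r^2 - 310.462386*r - 337.873322)/(6.028568*r^6 + 64.889916*r^5 + 197.939742*r^4 + 28.155401*r^3 - 381.740931*r^2 + 241.350759*r - 43.243551)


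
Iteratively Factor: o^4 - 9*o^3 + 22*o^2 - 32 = (o - 4)*(o^3 - 5*o^2 + 2*o + 8) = (o - 4)*(o + 1)*(o^2 - 6*o + 8) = (o - 4)*(o - 2)*(o + 1)*(o - 4)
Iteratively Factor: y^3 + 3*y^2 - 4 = (y + 2)*(y^2 + y - 2) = (y + 2)^2*(y - 1)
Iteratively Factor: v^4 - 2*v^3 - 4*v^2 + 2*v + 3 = (v + 1)*(v^3 - 3*v^2 - v + 3) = (v - 3)*(v + 1)*(v^2 - 1) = (v - 3)*(v - 1)*(v + 1)*(v + 1)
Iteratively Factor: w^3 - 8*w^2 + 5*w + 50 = (w - 5)*(w^2 - 3*w - 10) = (w - 5)^2*(w + 2)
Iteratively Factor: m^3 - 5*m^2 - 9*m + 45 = (m - 3)*(m^2 - 2*m - 15) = (m - 5)*(m - 3)*(m + 3)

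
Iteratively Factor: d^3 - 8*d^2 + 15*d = (d - 5)*(d^2 - 3*d) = d*(d - 5)*(d - 3)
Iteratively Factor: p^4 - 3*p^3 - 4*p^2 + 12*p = (p)*(p^3 - 3*p^2 - 4*p + 12) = p*(p - 3)*(p^2 - 4) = p*(p - 3)*(p + 2)*(p - 2)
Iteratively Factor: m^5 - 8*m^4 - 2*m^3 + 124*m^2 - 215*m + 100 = (m - 5)*(m^4 - 3*m^3 - 17*m^2 + 39*m - 20) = (m - 5)*(m - 1)*(m^3 - 2*m^2 - 19*m + 20) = (m - 5)*(m - 1)^2*(m^2 - m - 20) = (m - 5)*(m - 1)^2*(m + 4)*(m - 5)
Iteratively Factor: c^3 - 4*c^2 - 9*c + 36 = (c - 4)*(c^2 - 9) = (c - 4)*(c + 3)*(c - 3)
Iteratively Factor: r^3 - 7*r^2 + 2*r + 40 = (r - 5)*(r^2 - 2*r - 8) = (r - 5)*(r + 2)*(r - 4)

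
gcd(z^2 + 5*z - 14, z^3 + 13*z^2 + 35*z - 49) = z + 7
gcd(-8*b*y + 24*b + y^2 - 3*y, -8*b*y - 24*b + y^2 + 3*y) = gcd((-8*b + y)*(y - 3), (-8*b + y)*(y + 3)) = -8*b + y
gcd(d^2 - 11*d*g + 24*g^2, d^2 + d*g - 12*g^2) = d - 3*g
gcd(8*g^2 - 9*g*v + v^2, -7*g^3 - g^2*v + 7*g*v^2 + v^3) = -g + v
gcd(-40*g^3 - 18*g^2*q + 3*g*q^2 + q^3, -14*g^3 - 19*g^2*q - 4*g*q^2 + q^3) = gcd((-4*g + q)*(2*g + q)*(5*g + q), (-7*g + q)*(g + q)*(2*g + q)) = 2*g + q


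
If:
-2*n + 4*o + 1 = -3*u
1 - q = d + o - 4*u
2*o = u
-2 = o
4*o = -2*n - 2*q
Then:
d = -53/2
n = -19/2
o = -2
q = 27/2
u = -4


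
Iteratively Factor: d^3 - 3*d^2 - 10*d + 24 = (d + 3)*(d^2 - 6*d + 8) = (d - 4)*(d + 3)*(d - 2)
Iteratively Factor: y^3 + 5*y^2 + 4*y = (y + 1)*(y^2 + 4*y) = y*(y + 1)*(y + 4)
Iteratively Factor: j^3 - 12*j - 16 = (j + 2)*(j^2 - 2*j - 8) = (j - 4)*(j + 2)*(j + 2)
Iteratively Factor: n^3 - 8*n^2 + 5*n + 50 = (n - 5)*(n^2 - 3*n - 10) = (n - 5)^2*(n + 2)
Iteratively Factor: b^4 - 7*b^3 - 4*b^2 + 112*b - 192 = (b + 4)*(b^3 - 11*b^2 + 40*b - 48) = (b - 3)*(b + 4)*(b^2 - 8*b + 16) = (b - 4)*(b - 3)*(b + 4)*(b - 4)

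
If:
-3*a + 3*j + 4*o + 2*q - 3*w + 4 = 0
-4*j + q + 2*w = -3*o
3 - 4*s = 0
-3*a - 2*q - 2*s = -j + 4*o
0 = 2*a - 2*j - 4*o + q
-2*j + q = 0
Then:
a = 24/65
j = -29/26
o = 12/65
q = -29/13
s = 3/4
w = -181/130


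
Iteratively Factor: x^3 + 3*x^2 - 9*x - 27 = (x + 3)*(x^2 - 9) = (x + 3)^2*(x - 3)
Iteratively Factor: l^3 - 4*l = (l - 2)*(l^2 + 2*l) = l*(l - 2)*(l + 2)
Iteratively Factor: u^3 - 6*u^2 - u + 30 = (u - 3)*(u^2 - 3*u - 10) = (u - 3)*(u + 2)*(u - 5)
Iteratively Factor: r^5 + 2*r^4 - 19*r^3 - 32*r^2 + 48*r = (r + 3)*(r^4 - r^3 - 16*r^2 + 16*r) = (r - 1)*(r + 3)*(r^3 - 16*r) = (r - 1)*(r + 3)*(r + 4)*(r^2 - 4*r) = r*(r - 1)*(r + 3)*(r + 4)*(r - 4)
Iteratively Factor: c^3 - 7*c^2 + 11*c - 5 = (c - 5)*(c^2 - 2*c + 1) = (c - 5)*(c - 1)*(c - 1)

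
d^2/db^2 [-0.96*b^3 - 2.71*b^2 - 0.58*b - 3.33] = -5.76*b - 5.42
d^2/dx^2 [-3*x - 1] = 0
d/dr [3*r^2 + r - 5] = 6*r + 1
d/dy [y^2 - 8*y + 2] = 2*y - 8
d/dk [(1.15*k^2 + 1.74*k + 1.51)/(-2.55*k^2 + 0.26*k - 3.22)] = (4.736*k^2 + 0.295*k - 5.9954)/(6.5025*k^4 - 1.326*k^3 + 16.4896*k^2 - 1.6744*k + 10.3684)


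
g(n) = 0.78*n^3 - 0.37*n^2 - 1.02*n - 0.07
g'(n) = 2.34*n^2 - 0.74*n - 1.02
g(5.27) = 98.44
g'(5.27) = 60.07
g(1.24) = -0.42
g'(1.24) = 1.66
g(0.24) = -0.33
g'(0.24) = -1.06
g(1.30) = -0.31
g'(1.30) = 1.97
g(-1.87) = -4.56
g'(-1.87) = 8.55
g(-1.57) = -2.40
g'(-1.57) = 5.91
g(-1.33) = -1.20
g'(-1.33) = 4.10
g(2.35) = 5.61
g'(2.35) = 10.16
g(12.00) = 1282.25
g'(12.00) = 327.06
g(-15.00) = -2700.52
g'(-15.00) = 536.58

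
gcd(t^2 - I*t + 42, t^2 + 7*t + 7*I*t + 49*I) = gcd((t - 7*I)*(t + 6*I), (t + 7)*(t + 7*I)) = 1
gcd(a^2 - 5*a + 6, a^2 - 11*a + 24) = a - 3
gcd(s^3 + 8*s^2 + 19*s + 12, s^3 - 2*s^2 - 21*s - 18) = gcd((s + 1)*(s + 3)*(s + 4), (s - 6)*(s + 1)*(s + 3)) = s^2 + 4*s + 3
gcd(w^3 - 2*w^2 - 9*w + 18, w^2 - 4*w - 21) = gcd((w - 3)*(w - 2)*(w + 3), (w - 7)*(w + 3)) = w + 3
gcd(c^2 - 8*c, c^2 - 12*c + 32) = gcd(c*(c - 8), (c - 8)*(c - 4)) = c - 8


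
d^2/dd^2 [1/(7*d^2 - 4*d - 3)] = 2*(49*d^2 - 28*d - 4*(7*d - 2)^2 - 21)/(-7*d^2 + 4*d + 3)^3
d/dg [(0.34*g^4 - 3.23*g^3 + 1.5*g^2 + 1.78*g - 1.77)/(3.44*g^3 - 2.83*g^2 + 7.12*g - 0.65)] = (1.1696*g^6 - 1.92439999999999*g^5 + 11.2433*g^4 - 59.1256*g^3 + 40.2823*g^2 - 11.9682*g + 11.4454)/(11.8336*g^6 - 19.4704*g^5 + 56.9945*g^4 - 44.7712*g^3 + 54.3734*g^2 - 9.256*g + 0.4225)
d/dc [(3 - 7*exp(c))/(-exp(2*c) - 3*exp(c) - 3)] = (-7*exp(2*c) + 6*exp(c) + 30)*exp(c)/(exp(4*c) + 6*exp(3*c) + 15*exp(2*c) + 18*exp(c) + 9)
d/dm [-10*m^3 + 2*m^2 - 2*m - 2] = -30*m^2 + 4*m - 2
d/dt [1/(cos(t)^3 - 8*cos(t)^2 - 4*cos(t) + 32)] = (3*cos(t)^2 - 16*cos(t) - 4)*sin(t)/(cos(t)^3 - 8*cos(t)^2 - 4*cos(t) + 32)^2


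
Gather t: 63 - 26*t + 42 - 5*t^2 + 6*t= -5*t^2 - 20*t + 105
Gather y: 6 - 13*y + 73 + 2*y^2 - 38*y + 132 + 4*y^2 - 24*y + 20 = 6*y^2 - 75*y + 231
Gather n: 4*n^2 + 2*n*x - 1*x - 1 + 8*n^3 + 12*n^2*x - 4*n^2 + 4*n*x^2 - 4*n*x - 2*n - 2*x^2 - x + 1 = 8*n^3 + 12*n^2*x + n*(4*x^2 - 2*x - 2) - 2*x^2 - 2*x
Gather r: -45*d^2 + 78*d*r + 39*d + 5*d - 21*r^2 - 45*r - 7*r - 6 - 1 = -45*d^2 + 44*d - 21*r^2 + r*(78*d - 52) - 7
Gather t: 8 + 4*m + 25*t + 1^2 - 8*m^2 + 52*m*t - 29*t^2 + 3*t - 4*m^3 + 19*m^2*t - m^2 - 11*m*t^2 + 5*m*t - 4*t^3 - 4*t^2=-4*m^3 - 9*m^2 + 4*m - 4*t^3 + t^2*(-11*m - 33) + t*(19*m^2 + 57*m + 28) + 9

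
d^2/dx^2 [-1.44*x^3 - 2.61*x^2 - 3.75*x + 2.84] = -8.64*x - 5.22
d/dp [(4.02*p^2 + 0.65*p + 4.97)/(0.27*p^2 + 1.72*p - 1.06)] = (6.7389*p^2 - 11.2062*p - 9.2374)/(0.0729*p^4 + 0.9288*p^3 + 2.386*p^2 - 3.6464*p + 1.1236)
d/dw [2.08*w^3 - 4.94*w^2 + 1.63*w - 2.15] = 6.24*w^2 - 9.88*w + 1.63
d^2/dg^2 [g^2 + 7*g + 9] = 2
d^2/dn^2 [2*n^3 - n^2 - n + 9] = 12*n - 2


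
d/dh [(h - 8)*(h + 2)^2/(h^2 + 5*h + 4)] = (h^4 + 10*h^3 + 20*h^2 + 32*h + 48)/(h^4 + 10*h^3 + 33*h^2 + 40*h + 16)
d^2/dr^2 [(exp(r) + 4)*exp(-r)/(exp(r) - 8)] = (exp(3*r) + 24*exp(2*r) - 96*exp(r) + 256)*exp(-r)/(exp(3*r) - 24*exp(2*r) + 192*exp(r) - 512)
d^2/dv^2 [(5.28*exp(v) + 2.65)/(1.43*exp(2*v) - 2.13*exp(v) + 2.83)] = (10.797072*exp(4*v) + 37.758292*exp(3*v) - 152.420697*exp(2*v) + 0.952956999999994*exp(v) + 58.260927)*exp(v)/(2.924207*exp(6*v) - 13.066911*exp(5*v) + 36.824502*exp(4*v) - 61.382979*exp(3*v) + 72.876462*exp(2*v) - 51.176871*exp(v) + 22.665187)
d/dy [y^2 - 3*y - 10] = 2*y - 3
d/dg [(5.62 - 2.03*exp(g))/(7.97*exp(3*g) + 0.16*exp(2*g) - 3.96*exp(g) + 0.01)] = (32.3582*exp(3*g) - 134.0494*exp(2*g) - 1.7984*exp(g) + 22.2349)*exp(g)/(63.5209*exp(6*g) + 2.5504*exp(5*g) - 63.0968*exp(4*g) - 1.1078*exp(3*g) + 15.6848*exp(2*g) - 0.0792*exp(g) + 0.0001)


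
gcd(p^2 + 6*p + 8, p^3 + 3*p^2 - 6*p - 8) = p + 4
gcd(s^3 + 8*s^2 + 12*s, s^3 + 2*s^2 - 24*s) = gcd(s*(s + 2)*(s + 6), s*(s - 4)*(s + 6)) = s^2 + 6*s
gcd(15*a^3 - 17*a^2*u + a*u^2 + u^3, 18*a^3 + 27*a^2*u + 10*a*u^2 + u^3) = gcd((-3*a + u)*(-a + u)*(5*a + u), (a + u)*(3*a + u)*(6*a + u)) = 1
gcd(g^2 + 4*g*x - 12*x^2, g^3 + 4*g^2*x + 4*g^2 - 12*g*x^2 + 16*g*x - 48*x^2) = -g^2 - 4*g*x + 12*x^2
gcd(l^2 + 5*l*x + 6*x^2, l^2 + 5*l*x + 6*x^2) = l^2 + 5*l*x + 6*x^2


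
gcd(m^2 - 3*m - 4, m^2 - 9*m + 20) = m - 4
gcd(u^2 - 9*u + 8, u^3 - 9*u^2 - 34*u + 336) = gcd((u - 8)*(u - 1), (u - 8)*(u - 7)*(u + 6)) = u - 8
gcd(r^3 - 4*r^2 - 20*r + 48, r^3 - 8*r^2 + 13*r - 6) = r - 6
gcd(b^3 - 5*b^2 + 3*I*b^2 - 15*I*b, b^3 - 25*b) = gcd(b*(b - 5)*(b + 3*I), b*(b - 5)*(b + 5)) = b^2 - 5*b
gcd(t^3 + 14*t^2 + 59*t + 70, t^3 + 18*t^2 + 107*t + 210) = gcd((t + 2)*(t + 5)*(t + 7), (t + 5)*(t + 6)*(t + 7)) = t^2 + 12*t + 35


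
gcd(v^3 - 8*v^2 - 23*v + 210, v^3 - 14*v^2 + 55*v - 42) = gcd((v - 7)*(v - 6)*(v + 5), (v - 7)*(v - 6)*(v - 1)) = v^2 - 13*v + 42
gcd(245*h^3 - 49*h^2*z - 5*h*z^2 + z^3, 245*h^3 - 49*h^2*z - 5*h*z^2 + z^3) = 245*h^3 - 49*h^2*z - 5*h*z^2 + z^3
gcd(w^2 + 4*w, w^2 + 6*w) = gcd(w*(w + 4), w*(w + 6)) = w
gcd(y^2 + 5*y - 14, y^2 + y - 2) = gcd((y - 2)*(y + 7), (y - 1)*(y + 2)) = 1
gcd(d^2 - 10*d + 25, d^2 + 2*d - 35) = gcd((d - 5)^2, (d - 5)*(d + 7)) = d - 5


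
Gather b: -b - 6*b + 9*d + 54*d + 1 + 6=-7*b + 63*d + 7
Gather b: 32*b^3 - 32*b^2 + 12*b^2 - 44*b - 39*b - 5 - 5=32*b^3 - 20*b^2 - 83*b - 10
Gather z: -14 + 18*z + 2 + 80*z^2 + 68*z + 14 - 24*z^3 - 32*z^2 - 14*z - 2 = -24*z^3 + 48*z^2 + 72*z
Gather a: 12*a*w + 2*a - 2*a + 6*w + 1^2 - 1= 12*a*w + 6*w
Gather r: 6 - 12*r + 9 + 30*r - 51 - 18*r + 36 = 0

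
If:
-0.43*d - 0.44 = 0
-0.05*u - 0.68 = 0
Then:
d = -1.02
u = -13.60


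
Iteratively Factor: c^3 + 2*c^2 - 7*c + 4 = (c - 1)*(c^2 + 3*c - 4) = (c - 1)*(c + 4)*(c - 1)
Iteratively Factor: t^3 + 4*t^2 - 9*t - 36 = (t + 4)*(t^2 - 9) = (t - 3)*(t + 4)*(t + 3)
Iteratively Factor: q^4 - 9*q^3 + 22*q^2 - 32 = (q - 2)*(q^3 - 7*q^2 + 8*q + 16) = (q - 4)*(q - 2)*(q^2 - 3*q - 4) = (q - 4)^2*(q - 2)*(q + 1)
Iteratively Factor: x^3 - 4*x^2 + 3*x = (x - 1)*(x^2 - 3*x) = (x - 3)*(x - 1)*(x)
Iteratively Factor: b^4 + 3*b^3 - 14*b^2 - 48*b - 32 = (b + 1)*(b^3 + 2*b^2 - 16*b - 32) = (b + 1)*(b + 4)*(b^2 - 2*b - 8) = (b - 4)*(b + 1)*(b + 4)*(b + 2)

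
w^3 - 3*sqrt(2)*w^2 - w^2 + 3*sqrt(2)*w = w*(w - 1)*(w - 3*sqrt(2))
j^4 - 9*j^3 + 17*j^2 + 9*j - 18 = (j - 6)*(j - 3)*(j - 1)*(j + 1)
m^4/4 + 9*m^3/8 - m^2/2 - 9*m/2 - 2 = (m/4 + 1)*(m - 2)*(m + 1/2)*(m + 2)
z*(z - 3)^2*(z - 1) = z^4 - 7*z^3 + 15*z^2 - 9*z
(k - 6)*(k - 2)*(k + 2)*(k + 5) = k^4 - k^3 - 34*k^2 + 4*k + 120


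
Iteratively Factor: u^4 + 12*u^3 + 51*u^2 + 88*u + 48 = (u + 1)*(u^3 + 11*u^2 + 40*u + 48) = (u + 1)*(u + 3)*(u^2 + 8*u + 16) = (u + 1)*(u + 3)*(u + 4)*(u + 4)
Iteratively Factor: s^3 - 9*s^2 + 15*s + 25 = (s - 5)*(s^2 - 4*s - 5) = (s - 5)*(s + 1)*(s - 5)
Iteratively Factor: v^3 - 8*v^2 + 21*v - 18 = (v - 3)*(v^2 - 5*v + 6) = (v - 3)^2*(v - 2)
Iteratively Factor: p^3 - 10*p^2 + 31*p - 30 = (p - 2)*(p^2 - 8*p + 15) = (p - 3)*(p - 2)*(p - 5)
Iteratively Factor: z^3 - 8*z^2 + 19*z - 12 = (z - 4)*(z^2 - 4*z + 3) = (z - 4)*(z - 1)*(z - 3)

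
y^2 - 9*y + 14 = (y - 7)*(y - 2)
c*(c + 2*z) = c^2 + 2*c*z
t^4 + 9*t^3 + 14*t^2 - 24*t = t*(t - 1)*(t + 4)*(t + 6)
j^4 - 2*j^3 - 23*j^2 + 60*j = j*(j - 4)*(j - 3)*(j + 5)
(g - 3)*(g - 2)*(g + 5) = g^3 - 19*g + 30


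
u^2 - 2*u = u*(u - 2)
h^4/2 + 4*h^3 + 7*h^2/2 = h^2*(h/2 + 1/2)*(h + 7)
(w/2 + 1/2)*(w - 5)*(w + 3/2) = w^3/2 - 5*w^2/4 - 11*w/2 - 15/4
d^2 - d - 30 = (d - 6)*(d + 5)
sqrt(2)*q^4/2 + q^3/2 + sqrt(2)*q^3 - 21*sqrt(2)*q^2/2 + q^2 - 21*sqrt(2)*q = q*(q - 3*sqrt(2))*(q + 7*sqrt(2)/2)*(sqrt(2)*q/2 + sqrt(2))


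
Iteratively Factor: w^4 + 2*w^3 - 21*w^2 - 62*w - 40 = (w - 5)*(w^3 + 7*w^2 + 14*w + 8) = (w - 5)*(w + 1)*(w^2 + 6*w + 8) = (w - 5)*(w + 1)*(w + 2)*(w + 4)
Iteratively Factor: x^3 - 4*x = (x - 2)*(x^2 + 2*x) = x*(x - 2)*(x + 2)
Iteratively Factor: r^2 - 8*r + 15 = (r - 5)*(r - 3)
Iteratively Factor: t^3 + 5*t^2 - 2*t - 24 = (t + 4)*(t^2 + t - 6) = (t + 3)*(t + 4)*(t - 2)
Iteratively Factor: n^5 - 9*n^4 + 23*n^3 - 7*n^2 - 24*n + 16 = (n - 1)*(n^4 - 8*n^3 + 15*n^2 + 8*n - 16) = (n - 4)*(n - 1)*(n^3 - 4*n^2 - n + 4) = (n - 4)*(n - 1)*(n + 1)*(n^2 - 5*n + 4) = (n - 4)*(n - 1)^2*(n + 1)*(n - 4)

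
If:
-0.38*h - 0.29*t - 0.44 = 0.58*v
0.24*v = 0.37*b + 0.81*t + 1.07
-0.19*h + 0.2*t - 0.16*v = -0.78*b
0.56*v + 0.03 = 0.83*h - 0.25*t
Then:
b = 0.32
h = -0.29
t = -1.43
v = 0.15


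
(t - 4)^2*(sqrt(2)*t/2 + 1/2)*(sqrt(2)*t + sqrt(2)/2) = t^4 - 15*t^3/2 + sqrt(2)*t^3/2 - 15*sqrt(2)*t^2/4 + 12*t^2 + 8*t + 6*sqrt(2)*t + 4*sqrt(2)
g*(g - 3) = g^2 - 3*g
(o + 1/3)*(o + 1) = o^2 + 4*o/3 + 1/3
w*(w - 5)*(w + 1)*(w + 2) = w^4 - 2*w^3 - 13*w^2 - 10*w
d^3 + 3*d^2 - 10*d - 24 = (d - 3)*(d + 2)*(d + 4)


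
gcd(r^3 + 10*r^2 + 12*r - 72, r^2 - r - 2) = r - 2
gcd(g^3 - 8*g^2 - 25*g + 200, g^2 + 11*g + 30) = g + 5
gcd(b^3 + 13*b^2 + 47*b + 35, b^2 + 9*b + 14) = b + 7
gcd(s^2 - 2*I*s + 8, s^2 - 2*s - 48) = 1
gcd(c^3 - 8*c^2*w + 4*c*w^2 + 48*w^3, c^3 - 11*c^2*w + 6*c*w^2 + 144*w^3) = -c + 6*w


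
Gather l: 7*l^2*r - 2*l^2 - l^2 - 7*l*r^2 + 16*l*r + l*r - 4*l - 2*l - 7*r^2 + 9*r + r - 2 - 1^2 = l^2*(7*r - 3) + l*(-7*r^2 + 17*r - 6) - 7*r^2 + 10*r - 3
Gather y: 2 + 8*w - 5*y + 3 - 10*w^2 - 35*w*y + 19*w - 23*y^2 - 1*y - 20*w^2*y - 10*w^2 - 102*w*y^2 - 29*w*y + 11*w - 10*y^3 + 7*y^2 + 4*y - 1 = -20*w^2 + 38*w - 10*y^3 + y^2*(-102*w - 16) + y*(-20*w^2 - 64*w - 2) + 4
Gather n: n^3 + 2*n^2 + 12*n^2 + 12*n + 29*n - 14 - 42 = n^3 + 14*n^2 + 41*n - 56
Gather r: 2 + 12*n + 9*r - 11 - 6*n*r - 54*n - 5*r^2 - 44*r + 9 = -42*n - 5*r^2 + r*(-6*n - 35)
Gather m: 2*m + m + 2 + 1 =3*m + 3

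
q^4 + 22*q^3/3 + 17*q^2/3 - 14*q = q*(q - 1)*(q + 7/3)*(q + 6)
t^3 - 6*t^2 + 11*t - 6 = (t - 3)*(t - 2)*(t - 1)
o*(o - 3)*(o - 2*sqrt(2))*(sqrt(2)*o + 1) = sqrt(2)*o^4 - 3*sqrt(2)*o^3 - 3*o^3 - 2*sqrt(2)*o^2 + 9*o^2 + 6*sqrt(2)*o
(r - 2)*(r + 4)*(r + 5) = r^3 + 7*r^2 + 2*r - 40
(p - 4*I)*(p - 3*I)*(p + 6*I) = p^3 - I*p^2 + 30*p - 72*I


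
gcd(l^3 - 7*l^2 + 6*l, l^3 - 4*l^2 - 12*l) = l^2 - 6*l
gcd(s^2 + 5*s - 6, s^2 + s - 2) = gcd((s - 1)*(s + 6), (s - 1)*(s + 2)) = s - 1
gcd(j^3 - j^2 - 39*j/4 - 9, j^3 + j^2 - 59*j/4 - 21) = j^2 - 5*j/2 - 6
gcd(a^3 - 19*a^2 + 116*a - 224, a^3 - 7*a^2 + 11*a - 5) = 1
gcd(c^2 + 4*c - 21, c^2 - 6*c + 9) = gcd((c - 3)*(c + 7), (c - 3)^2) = c - 3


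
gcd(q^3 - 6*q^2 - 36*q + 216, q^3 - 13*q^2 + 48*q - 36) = q^2 - 12*q + 36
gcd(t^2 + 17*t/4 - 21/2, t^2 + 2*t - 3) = 1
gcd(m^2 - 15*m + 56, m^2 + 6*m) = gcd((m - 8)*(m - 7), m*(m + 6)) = 1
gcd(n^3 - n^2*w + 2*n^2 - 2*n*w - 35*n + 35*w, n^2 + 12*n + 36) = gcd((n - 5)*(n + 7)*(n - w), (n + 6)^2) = 1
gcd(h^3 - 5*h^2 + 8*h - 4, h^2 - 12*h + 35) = 1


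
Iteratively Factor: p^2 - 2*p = (p - 2)*(p)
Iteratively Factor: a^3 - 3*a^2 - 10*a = (a - 5)*(a^2 + 2*a) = (a - 5)*(a + 2)*(a)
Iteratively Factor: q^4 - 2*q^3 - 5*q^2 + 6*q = (q + 2)*(q^3 - 4*q^2 + 3*q) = (q - 3)*(q + 2)*(q^2 - q) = (q - 3)*(q - 1)*(q + 2)*(q)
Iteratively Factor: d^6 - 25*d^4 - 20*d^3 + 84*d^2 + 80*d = (d + 1)*(d^5 - d^4 - 24*d^3 + 4*d^2 + 80*d) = (d + 1)*(d + 2)*(d^4 - 3*d^3 - 18*d^2 + 40*d) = (d + 1)*(d + 2)*(d + 4)*(d^3 - 7*d^2 + 10*d) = (d - 5)*(d + 1)*(d + 2)*(d + 4)*(d^2 - 2*d) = d*(d - 5)*(d + 1)*(d + 2)*(d + 4)*(d - 2)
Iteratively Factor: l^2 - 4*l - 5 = (l + 1)*(l - 5)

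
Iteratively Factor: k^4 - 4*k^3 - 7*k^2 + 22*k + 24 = (k + 1)*(k^3 - 5*k^2 - 2*k + 24) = (k + 1)*(k + 2)*(k^2 - 7*k + 12) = (k - 3)*(k + 1)*(k + 2)*(k - 4)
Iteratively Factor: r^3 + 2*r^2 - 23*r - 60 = (r - 5)*(r^2 + 7*r + 12) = (r - 5)*(r + 4)*(r + 3)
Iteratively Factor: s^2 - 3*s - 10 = (s + 2)*(s - 5)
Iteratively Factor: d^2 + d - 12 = (d - 3)*(d + 4)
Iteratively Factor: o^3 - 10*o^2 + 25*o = (o)*(o^2 - 10*o + 25) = o*(o - 5)*(o - 5)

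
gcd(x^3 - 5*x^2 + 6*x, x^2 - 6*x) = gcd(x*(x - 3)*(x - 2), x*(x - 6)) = x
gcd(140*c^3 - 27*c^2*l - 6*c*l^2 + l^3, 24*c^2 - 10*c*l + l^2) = 4*c - l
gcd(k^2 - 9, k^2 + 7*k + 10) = 1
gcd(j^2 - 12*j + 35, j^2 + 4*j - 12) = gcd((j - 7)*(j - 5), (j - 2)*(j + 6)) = 1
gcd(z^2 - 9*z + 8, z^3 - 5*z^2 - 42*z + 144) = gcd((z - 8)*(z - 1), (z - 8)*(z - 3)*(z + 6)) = z - 8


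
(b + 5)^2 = b^2 + 10*b + 25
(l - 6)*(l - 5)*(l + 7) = l^3 - 4*l^2 - 47*l + 210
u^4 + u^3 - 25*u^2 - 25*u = u*(u - 5)*(u + 1)*(u + 5)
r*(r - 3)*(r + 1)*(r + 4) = r^4 + 2*r^3 - 11*r^2 - 12*r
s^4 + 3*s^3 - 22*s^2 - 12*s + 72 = (s - 3)*(s - 2)*(s + 2)*(s + 6)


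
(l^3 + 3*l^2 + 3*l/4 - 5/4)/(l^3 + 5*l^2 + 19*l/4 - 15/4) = (l + 1)/(l + 3)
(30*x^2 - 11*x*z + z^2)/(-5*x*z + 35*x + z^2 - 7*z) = (-6*x + z)/(z - 7)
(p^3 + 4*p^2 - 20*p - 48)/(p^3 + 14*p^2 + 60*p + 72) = (p - 4)/(p + 6)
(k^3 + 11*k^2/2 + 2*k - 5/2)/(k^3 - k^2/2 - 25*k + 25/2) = (k + 1)/(k - 5)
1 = 1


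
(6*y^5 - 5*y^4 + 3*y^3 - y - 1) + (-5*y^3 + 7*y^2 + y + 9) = 6*y^5 - 5*y^4 - 2*y^3 + 7*y^2 + 8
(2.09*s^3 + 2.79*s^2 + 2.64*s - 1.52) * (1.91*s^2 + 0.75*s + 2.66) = 3.9919*s^5 + 6.8964*s^4 + 12.6943*s^3 + 6.4982*s^2 + 5.8824*s - 4.0432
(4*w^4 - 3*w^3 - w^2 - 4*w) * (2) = 8*w^4 - 6*w^3 - 2*w^2 - 8*w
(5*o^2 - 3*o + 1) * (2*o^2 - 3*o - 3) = 10*o^4 - 21*o^3 - 4*o^2 + 6*o - 3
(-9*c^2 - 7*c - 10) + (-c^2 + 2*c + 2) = -10*c^2 - 5*c - 8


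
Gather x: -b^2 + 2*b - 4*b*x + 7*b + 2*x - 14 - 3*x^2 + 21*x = -b^2 + 9*b - 3*x^2 + x*(23 - 4*b) - 14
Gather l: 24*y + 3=24*y + 3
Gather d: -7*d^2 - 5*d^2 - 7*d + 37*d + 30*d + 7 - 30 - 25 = -12*d^2 + 60*d - 48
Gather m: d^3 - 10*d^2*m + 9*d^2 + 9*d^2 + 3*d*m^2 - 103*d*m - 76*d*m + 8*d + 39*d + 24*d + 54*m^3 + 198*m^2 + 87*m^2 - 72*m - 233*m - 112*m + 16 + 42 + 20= d^3 + 18*d^2 + 71*d + 54*m^3 + m^2*(3*d + 285) + m*(-10*d^2 - 179*d - 417) + 78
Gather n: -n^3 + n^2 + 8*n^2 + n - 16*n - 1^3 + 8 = -n^3 + 9*n^2 - 15*n + 7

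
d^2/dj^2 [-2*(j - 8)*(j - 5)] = -4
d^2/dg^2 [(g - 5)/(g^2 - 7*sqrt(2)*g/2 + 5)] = 4*((g - 5)*(4*g - 7*sqrt(2))^2 + (-6*g + 7*sqrt(2) + 10)*(2*g^2 - 7*sqrt(2)*g + 10))/(2*g^2 - 7*sqrt(2)*g + 10)^3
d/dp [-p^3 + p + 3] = 1 - 3*p^2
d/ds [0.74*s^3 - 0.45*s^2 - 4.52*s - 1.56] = 2.22*s^2 - 0.9*s - 4.52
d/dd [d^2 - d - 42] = 2*d - 1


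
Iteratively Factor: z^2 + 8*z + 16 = (z + 4)*(z + 4)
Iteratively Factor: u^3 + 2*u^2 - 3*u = (u)*(u^2 + 2*u - 3) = u*(u + 3)*(u - 1)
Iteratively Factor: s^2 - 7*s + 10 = (s - 2)*(s - 5)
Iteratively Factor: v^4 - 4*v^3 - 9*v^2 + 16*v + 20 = (v + 1)*(v^3 - 5*v^2 - 4*v + 20) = (v + 1)*(v + 2)*(v^2 - 7*v + 10) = (v - 2)*(v + 1)*(v + 2)*(v - 5)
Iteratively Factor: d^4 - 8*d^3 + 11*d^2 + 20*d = (d)*(d^3 - 8*d^2 + 11*d + 20) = d*(d + 1)*(d^2 - 9*d + 20) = d*(d - 5)*(d + 1)*(d - 4)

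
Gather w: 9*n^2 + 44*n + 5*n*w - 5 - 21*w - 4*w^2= 9*n^2 + 44*n - 4*w^2 + w*(5*n - 21) - 5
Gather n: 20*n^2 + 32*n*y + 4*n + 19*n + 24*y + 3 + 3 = 20*n^2 + n*(32*y + 23) + 24*y + 6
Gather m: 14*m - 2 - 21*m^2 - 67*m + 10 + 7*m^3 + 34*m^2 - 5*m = 7*m^3 + 13*m^2 - 58*m + 8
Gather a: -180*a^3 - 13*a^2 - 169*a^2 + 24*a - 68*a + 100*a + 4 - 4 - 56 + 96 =-180*a^3 - 182*a^2 + 56*a + 40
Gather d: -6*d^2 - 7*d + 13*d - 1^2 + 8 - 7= -6*d^2 + 6*d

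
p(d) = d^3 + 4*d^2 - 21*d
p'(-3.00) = -18.00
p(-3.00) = 72.00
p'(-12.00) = 315.00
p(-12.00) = -900.00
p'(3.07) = 31.83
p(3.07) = 2.16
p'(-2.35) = -23.23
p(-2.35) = 58.46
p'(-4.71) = 7.87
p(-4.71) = 83.16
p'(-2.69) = -20.81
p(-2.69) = 65.97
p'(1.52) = -1.91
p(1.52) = -19.17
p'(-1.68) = -25.97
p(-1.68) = 41.83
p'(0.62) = -14.89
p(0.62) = -11.24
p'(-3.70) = -9.53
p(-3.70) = 81.81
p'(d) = 3*d^2 + 8*d - 21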